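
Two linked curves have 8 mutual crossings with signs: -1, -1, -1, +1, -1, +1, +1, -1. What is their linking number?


Step 1: Count positive crossings: 3
Step 2: Count negative crossings: 5
Step 3: Sum of signs = 3 - 5 = -2
Step 4: Linking number = sum/2 = -2/2 = -1

-1


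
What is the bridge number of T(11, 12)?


The bridge number of T(p,q) is min(p,q).
min(11, 12) = 11

11


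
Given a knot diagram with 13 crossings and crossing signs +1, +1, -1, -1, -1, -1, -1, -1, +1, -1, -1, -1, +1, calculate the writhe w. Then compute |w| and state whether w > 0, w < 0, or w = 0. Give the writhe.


Step 1: Count positive crossings (+1).
Positive crossings: 4
Step 2: Count negative crossings (-1).
Negative crossings: 9
Step 3: Writhe = (positive) - (negative)
w = 4 - 9 = -5
Step 4: |w| = 5, and w is negative

-5


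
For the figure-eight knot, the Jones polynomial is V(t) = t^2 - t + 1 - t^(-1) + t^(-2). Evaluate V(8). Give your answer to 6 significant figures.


Substituting t = 8 into V(t) = t^2 - t + 1 - t^(-1) + t^(-2):
  (+)t^(2) = 64
  (-)t^(1) = -8
  (+)t^(0) = 1
  (-)t^(-1) = -0.125
  (+)t^(-2) = 0.015625
Sum = (64) + (-8) + (1) + (-0.125) + (0.015625)
= 56.890625
Rounded to 6 significant figures: 56.8906

56.8906


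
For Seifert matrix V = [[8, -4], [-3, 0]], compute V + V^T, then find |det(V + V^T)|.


Step 1: Form V + V^T where V = [[8, -4], [-3, 0]]
  V^T = [[8, -3], [-4, 0]]
  V + V^T = [[16, -7], [-7, 0]]
Step 2: det(V + V^T) = 16*0 - (-7)*(-7)
  = 0 - 49 = -49
Step 3: Knot determinant = |det(V + V^T)| = |-49| = 49

49


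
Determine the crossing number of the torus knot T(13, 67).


For a torus knot T(p, q) with gcd(p,q)=1,
the crossing number is min(p*(q-1), q*(p-1)).
p*(q-1) = 13*66 = 858
q*(p-1) = 67*12 = 804
min(858, 804) = 804

804


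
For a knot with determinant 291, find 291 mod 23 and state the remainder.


Step 1: A knot is p-colorable if and only if p divides its determinant.
Step 2: Compute 291 mod 23.
291 = 12 * 23 + 15
Step 3: 291 mod 23 = 15
Step 4: The knot is 23-colorable: no

15


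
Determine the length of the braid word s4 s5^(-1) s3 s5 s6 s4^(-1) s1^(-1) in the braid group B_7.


The word length counts the number of generators (including inverses).
Listing each generator: s4, s5^(-1), s3, s5, s6, s4^(-1), s1^(-1)
There are 7 generators in this braid word.

7


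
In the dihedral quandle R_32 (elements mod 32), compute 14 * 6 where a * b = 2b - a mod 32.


14 * 6 = 2*6 - 14 mod 32
= 12 - 14 mod 32
= -2 mod 32 = 30

30


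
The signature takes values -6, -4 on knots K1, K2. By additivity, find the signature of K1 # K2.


The signature is additive under connected sum.
signature(K1 # K2) = (-6) + (-4)
= -10

-10


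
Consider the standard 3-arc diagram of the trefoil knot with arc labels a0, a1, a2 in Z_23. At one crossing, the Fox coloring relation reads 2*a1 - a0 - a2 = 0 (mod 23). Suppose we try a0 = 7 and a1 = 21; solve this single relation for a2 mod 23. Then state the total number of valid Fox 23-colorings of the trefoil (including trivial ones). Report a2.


Step 1: Apply the given crossing relation 2*a1 - a0 - a2 = 0 (mod 23).
  a2 = 2*a1 - a0 mod 23
  a2 = 2*21 - 7 mod 23
  a2 = 42 - 7 mod 23
  a2 = 35 mod 23 = 12
Step 2: The trefoil has determinant 3.
  Number of Fox p-colorings (p prime) is p^2 if p = 3, else p.
  Since 23 does not divide 3, only trivial (constant) colorings exist.
  (So the trial a0 = 7, a1 = 21 with a0 != a1 does NOT extend to a valid coloring of the whole trefoil: the other two crossing relations require 3*(a1 - a0) = 0 (mod 23), which fails.)
  Total colorings = 23
Step 3: a2 = 12, total Fox 23-colorings = 23

12


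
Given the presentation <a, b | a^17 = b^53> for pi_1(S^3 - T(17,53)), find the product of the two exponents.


The relation is a^17 = b^53.
Product of exponents = 17 * 53
= 901

901


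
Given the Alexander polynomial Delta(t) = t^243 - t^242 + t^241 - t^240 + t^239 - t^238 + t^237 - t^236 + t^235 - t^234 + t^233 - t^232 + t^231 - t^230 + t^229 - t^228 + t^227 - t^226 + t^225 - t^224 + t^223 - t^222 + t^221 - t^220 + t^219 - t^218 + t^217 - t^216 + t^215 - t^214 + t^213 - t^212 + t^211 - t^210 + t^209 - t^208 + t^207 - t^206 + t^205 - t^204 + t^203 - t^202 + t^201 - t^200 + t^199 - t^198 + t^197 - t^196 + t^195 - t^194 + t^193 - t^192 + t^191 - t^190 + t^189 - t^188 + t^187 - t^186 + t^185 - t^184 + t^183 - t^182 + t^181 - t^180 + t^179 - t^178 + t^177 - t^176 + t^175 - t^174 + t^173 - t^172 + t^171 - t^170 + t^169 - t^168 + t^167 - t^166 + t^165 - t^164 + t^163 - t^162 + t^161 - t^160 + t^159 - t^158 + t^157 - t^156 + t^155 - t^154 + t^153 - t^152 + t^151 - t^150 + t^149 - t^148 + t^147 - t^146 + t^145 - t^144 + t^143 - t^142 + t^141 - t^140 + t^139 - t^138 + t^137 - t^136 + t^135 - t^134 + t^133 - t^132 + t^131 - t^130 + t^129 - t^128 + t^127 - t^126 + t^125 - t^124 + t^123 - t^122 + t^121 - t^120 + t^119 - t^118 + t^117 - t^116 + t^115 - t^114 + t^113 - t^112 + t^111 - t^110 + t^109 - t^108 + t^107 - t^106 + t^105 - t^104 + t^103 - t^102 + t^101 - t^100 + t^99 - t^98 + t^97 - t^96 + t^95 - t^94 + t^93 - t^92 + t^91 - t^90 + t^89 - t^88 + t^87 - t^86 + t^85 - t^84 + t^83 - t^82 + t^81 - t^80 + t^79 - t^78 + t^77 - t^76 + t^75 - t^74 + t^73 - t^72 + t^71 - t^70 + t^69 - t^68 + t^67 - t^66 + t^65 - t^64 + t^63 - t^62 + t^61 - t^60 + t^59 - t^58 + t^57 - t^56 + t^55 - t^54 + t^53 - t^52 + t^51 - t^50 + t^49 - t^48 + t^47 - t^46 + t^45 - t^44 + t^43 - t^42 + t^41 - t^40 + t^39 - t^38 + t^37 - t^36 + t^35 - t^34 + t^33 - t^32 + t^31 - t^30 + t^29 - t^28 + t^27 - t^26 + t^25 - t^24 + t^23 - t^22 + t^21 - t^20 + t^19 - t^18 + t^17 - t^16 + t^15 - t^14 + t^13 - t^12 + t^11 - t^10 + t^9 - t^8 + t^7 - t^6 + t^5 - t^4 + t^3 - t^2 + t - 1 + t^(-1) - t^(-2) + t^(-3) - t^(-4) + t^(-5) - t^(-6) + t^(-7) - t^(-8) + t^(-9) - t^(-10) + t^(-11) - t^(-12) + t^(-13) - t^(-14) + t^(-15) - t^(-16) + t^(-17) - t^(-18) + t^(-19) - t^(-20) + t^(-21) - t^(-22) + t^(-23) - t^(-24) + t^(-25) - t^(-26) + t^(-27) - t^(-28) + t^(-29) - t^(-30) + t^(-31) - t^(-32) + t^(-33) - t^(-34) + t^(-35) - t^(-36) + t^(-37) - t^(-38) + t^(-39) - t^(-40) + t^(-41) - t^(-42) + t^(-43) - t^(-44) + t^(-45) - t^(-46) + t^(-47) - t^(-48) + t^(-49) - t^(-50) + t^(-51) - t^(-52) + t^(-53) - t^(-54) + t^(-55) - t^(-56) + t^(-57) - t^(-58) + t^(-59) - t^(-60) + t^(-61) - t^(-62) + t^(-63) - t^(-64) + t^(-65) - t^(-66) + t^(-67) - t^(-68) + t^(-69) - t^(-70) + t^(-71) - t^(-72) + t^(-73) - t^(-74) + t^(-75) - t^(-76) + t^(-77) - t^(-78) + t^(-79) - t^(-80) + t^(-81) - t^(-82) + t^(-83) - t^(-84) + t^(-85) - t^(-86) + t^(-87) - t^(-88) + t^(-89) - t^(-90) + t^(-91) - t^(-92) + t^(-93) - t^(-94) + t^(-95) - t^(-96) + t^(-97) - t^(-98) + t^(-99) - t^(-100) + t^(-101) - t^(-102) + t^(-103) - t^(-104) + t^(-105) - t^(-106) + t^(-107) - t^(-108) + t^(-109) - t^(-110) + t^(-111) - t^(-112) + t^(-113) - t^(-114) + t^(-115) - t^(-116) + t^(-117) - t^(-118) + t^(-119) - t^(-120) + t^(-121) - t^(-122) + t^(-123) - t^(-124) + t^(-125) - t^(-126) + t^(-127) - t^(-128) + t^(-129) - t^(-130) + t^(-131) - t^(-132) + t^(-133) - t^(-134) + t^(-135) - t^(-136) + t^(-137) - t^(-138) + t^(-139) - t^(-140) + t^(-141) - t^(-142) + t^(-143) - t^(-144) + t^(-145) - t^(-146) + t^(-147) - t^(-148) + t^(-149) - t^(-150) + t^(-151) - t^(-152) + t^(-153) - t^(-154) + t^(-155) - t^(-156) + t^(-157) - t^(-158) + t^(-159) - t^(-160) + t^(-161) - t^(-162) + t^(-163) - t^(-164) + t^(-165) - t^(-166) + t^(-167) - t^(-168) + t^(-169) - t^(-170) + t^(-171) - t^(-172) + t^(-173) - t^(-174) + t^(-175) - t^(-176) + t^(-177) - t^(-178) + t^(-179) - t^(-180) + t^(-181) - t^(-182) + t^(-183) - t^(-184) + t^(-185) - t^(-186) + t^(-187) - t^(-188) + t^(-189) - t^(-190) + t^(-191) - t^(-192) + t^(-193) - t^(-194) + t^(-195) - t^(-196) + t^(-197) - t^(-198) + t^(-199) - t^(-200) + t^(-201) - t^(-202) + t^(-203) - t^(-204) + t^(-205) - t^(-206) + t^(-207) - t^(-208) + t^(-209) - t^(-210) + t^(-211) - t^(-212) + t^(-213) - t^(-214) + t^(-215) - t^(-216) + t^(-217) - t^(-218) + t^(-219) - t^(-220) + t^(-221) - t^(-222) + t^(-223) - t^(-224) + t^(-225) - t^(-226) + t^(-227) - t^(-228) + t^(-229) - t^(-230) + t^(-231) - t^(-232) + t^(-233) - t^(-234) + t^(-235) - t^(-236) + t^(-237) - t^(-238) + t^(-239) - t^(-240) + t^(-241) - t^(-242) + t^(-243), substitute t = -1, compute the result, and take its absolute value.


Step 1: The polynomial has 487 terms with alternating signs, exponents from 243 down to -243.
Step 2: Substitute t = -1. The i-th term has coefficient (-1)^i and exponent (m-i),
  so its value is (-1)^i * (-1)^(m-i) = (-1)^m = -1 for every i.
Step 3: All 487 terms equal -1, so Delta(-1) = 487 * (-1) = -487
Step 4: |Delta(-1)| = 487

487


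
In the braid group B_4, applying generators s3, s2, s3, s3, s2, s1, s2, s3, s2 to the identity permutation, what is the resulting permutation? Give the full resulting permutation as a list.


Starting with identity [1, 2, 3, 4].
Apply generators in sequence:
  After s3: [1, 2, 4, 3]
  After s2: [1, 4, 2, 3]
  After s3: [1, 4, 3, 2]
  After s3: [1, 4, 2, 3]
  After s2: [1, 2, 4, 3]
  After s1: [2, 1, 4, 3]
  After s2: [2, 4, 1, 3]
  After s3: [2, 4, 3, 1]
  After s2: [2, 3, 4, 1]
Final permutation: [2, 3, 4, 1]

[2, 3, 4, 1]


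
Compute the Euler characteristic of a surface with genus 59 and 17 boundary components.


chi = 2 - 2g - b
= 2 - 2*59 - 17
= 2 - 118 - 17 = -133

-133


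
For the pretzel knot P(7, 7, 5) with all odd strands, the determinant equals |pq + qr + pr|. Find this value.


Step 1: Compute pq + qr + pr.
pq = 7*7 = 49
qr = 7*5 = 35
pr = 7*5 = 35
pq + qr + pr = 49 + 35 + 35 = 119
Step 2: Take absolute value.
det(P(7,7,5)) = |119| = 119

119


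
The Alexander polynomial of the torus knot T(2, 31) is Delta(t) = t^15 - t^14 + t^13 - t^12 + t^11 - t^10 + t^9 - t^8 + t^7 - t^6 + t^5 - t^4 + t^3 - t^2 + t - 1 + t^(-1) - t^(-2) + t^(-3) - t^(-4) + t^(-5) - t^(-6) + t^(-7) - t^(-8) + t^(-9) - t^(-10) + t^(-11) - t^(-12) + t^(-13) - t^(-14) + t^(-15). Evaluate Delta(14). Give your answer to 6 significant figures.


Substituting t = 14 into Delta(t) = t^15 - t^14 + t^13 - t^12 + t^11 - t^10 + t^9 - t^8 + t^7 - t^6 + t^5 - t^4 + t^3 - t^2 + t - 1 + t^(-1) - t^(-2) + t^(-3) - t^(-4) + t^(-5) - t^(-6) + t^(-7) - t^(-8) + t^(-9) - t^(-10) + t^(-11) - t^(-12) + t^(-13) - t^(-14) + t^(-15):
Term values: (155568095557812224) + (-11112006825558016) + (793714773254144) + (-56693912375296) + (4049565169664) + (-289254654976) + (20661046784) + (-1475789056) + (105413504) + (-7529536) + (537824) + (-38416) + (2744) + (-196) + (14) + (-1) + (0.0714286) + (-0.00510204) + (0.000364431) + (-2.60308e-05) + (1.85934e-06) + (-1.3281e-07) + (9.48645e-09) + (-6.77604e-10) + (4.84003e-11) + (-3.45716e-12) + (2.4694e-13) + (-1.76386e-14) + (1.2599e-15) + (-8.99927e-17) + (6.42805e-18)
Sum = 1.451968892e+17
Rounded to 6 significant figures: 1.45197e+17

1.45197e+17


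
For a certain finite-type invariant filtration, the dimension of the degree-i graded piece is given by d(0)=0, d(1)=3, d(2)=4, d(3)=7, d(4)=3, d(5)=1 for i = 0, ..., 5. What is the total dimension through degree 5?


Total dimension = d(0) + d(1) + ... + d(5)
= 0 + 3 + 4 + 7 + 3 + 1
= 18

18


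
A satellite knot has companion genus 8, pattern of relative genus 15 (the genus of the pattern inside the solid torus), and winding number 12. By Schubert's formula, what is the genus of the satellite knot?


Schubert: g(satellite) = g_rel(pattern) + |winding| * g(companion),
where g_rel(pattern) is the genus of the pattern relative to the solid torus.
= 15 + 12 * 8
= 15 + 96 = 111

111


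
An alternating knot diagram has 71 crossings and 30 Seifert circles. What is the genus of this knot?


For alternating knots, g = (c - s + 1)/2.
= (71 - 30 + 1)/2
= 42/2 = 21

21


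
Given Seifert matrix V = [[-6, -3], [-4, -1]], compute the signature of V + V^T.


Step 1: V + V^T = [[-12, -7], [-7, -2]]
Step 2: trace = -14, det = -25
Step 3: Discriminant = (-14)^2 - 4*(-25) = 296
Step 4: Eigenvalues: 1.60233, -15.6023
Step 5: Signature = (# positive eigenvalues) - (# negative eigenvalues) = 0

0


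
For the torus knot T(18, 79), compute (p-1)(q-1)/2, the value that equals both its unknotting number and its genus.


For a torus knot T(p,q), both the unknotting number and genus equal (p-1)(q-1)/2.
= (18-1)(79-1)/2
= 17*78/2
= 1326/2 = 663

663


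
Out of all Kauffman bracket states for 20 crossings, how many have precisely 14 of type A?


We choose which 14 of 20 crossings get A-smoothings.
C(20, 14) = 20! / (14! * 6!)
= 38760

38760


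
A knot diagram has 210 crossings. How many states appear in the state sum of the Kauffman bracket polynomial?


Each crossing contributes 2 choices (A-smoothing or B-smoothing).
Total states = 2^210 = 1645504557321206042154969182557350504982735865633579863348609024

1645504557321206042154969182557350504982735865633579863348609024


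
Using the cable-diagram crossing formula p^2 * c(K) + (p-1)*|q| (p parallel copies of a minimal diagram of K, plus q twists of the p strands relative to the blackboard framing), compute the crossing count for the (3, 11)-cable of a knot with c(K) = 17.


Step 1: Each of the c(K) crossings of the companion diagram becomes p*p = p^2 crossings among the p parallel strands, and each of the |q| twists s_1 s_2 ... s_(p-1) adds (p-1) crossings.
  Crossings = p^2 * c(K) + (p-1)*|q|
Step 2: = 3^2 * 17 + (3-1)*11
Step 3: = 9*17 + 2*11
Step 4: = 153 + 22 = 175

175


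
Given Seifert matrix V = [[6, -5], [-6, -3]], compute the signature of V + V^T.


Step 1: V + V^T = [[12, -11], [-11, -6]]
Step 2: trace = 6, det = -193
Step 3: Discriminant = 6^2 - 4*(-193) = 808
Step 4: Eigenvalues: 17.2127, -11.2127
Step 5: Signature = (# positive eigenvalues) - (# negative eigenvalues) = 0

0


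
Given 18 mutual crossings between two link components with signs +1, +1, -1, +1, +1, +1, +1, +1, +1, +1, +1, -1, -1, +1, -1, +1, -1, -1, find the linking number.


Step 1: Count positive crossings: 12
Step 2: Count negative crossings: 6
Step 3: Sum of signs = 12 - 6 = 6
Step 4: Linking number = sum/2 = 6/2 = 3

3


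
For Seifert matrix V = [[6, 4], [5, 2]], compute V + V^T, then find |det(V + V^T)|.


Step 1: Form V + V^T where V = [[6, 4], [5, 2]]
  V^T = [[6, 5], [4, 2]]
  V + V^T = [[12, 9], [9, 4]]
Step 2: det(V + V^T) = 12*4 - 9*9
  = 48 - 81 = -33
Step 3: Knot determinant = |det(V + V^T)| = |-33| = 33

33


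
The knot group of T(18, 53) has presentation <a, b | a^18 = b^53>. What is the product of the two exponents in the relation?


The relation is a^18 = b^53.
Product of exponents = 18 * 53
= 954

954


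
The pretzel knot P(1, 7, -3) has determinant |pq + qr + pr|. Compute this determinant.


Step 1: Compute pq + qr + pr.
pq = 1*7 = 7
qr = 7*(-3) = -21
pr = 1*(-3) = -3
pq + qr + pr = 7 + (-21) + (-3) = -17
Step 2: Take absolute value.
det(P(1,7,-3)) = |-17| = 17

17


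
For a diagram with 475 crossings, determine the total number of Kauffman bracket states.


Each crossing contributes 2 choices (A-smoothing or B-smoothing).
Total states = 2^475 = 97554642197374757230674913431036447054643691958280348464348654988292866838117675628759565720734124098744591597543956965482749239977758915821568

97554642197374757230674913431036447054643691958280348464348654988292866838117675628759565720734124098744591597543956965482749239977758915821568


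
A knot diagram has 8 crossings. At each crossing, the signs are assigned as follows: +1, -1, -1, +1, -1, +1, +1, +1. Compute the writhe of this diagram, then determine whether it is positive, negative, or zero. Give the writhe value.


Step 1: Count positive crossings (+1).
Positive crossings: 5
Step 2: Count negative crossings (-1).
Negative crossings: 3
Step 3: Writhe = (positive) - (negative)
w = 5 - 3 = 2
Step 4: |w| = 2, and w is positive

2


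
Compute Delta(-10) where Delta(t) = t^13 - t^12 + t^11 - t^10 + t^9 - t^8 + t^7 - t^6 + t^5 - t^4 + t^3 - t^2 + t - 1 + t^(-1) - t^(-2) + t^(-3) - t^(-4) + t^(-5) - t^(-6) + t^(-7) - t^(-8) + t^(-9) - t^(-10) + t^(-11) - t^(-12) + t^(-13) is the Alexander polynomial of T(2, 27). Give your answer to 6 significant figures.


Substituting t = -10 into Delta(t) = t^13 - t^12 + t^11 - t^10 + t^9 - t^8 + t^7 - t^6 + t^5 - t^4 + t^3 - t^2 + t - 1 + t^(-1) - t^(-2) + t^(-3) - t^(-4) + t^(-5) - t^(-6) + t^(-7) - t^(-8) + t^(-9) - t^(-10) + t^(-11) - t^(-12) + t^(-13):
Term values: (-10000000000000) + (-1000000000000) + (-100000000000) + (-10000000000) + (-1000000000) + (-100000000) + (-10000000) + (-1000000) + (-100000) + (-10000) + (-1000) + (-100) + (-10) + (-1) + (-0.1) + (-0.01) + (-0.001) + (-0.0001) + (-1e-05) + (-1e-06) + (-1e-07) + (-1e-08) + (-1e-09) + (-1e-10) + (-1e-11) + (-1e-12) + (-1e-13)
Sum = -1.111111111e+13
Rounded to 6 significant figures: -1.11111e+13

-1.11111e+13


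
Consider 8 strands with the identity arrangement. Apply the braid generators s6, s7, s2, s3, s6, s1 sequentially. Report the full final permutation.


Starting with identity [1, 2, 3, 4, 5, 6, 7, 8].
Apply generators in sequence:
  After s6: [1, 2, 3, 4, 5, 7, 6, 8]
  After s7: [1, 2, 3, 4, 5, 7, 8, 6]
  After s2: [1, 3, 2, 4, 5, 7, 8, 6]
  After s3: [1, 3, 4, 2, 5, 7, 8, 6]
  After s6: [1, 3, 4, 2, 5, 8, 7, 6]
  After s1: [3, 1, 4, 2, 5, 8, 7, 6]
Final permutation: [3, 1, 4, 2, 5, 8, 7, 6]

[3, 1, 4, 2, 5, 8, 7, 6]


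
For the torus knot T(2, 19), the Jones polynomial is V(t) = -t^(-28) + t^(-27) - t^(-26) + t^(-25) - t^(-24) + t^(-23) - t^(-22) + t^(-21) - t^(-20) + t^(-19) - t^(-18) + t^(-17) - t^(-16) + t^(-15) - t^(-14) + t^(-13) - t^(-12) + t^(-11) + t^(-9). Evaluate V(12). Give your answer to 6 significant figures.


Substituting t = 12 into V(t) = -t^(-28) + t^(-27) - t^(-26) + t^(-25) - t^(-24) + t^(-23) - t^(-22) + t^(-21) - t^(-20) + t^(-19) - t^(-18) + t^(-17) - t^(-16) + t^(-15) - t^(-14) + t^(-13) - t^(-12) + t^(-11) + t^(-9):
  (-)t^(-28) = -6.06632e-31
  (+)t^(-27) = 7.27958e-30
  (-)t^(-26) = -8.7355e-29
  (+)t^(-25) = 1.04826e-27
  (-)t^(-24) = -1.25791e-26
  (+)t^(-23) = 1.50949e-25
  (-)t^(-22) = -1.81139e-24
  (+)t^(-21) = 2.17367e-23
  (-)t^(-20) = -2.60841e-22
  (+)t^(-19) = 3.13009e-21
  (-)t^(-18) = -3.7561e-20
  (+)t^(-17) = 4.50732e-19
  (-)t^(-16) = -5.40879e-18
  (+)t^(-15) = 6.49055e-17
  (-)t^(-14) = -7.78866e-16
  (+)t^(-13) = 9.34639e-15
  (-)t^(-12) = -1.12157e-13
  (+)t^(-11) = 1.34588e-12
  (+)t^(-9) = 1.93807e-10
Sum = (-6.06632e-31) + (7.27958e-30) + (-8.7355e-29) + (1.04826e-27) + (-1.25791e-26) + (1.50949e-25) + (-1.81139e-24) + (2.17367e-23) + (-2.60841e-22) + (3.13009e-21) + (-3.7561e-20) + (4.50732e-19) + (-5.40879e-18) + (6.49055e-17) + (-7.78866e-16) + (9.34639e-15) + (-1.12157e-13) + (1.34588e-12) + (1.93807e-10)
= 1.950490501e-10
Rounded to 6 significant figures: 1.95049e-10

1.95049e-10


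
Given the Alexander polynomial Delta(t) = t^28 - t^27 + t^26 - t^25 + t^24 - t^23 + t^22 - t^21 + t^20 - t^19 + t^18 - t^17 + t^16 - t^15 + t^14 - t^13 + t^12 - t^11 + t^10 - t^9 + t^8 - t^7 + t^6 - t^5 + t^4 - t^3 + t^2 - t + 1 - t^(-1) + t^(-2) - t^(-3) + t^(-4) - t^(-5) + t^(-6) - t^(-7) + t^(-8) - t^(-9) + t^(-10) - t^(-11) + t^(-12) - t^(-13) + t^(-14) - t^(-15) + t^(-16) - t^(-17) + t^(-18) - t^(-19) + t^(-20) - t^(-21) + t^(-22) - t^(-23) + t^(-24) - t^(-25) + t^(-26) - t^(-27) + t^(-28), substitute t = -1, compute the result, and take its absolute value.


Step 1: The polynomial has 57 terms with alternating signs, exponents from 28 down to -28.
Step 2: Substitute t = -1. The i-th term has coefficient (-1)^i and exponent (m-i),
  so its value is (-1)^i * (-1)^(m-i) = (-1)^m = 1 for every i.
Step 3: All 57 terms equal 1, so Delta(-1) = 57 * (1) = 57
Step 4: |Delta(-1)| = 57

57


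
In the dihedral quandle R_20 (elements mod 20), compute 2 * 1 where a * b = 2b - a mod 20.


2 * 1 = 2*1 - 2 mod 20
= 2 - 2 mod 20
= 0 mod 20 = 0

0


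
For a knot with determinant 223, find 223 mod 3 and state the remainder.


Step 1: A knot is p-colorable if and only if p divides its determinant.
Step 2: Compute 223 mod 3.
223 = 74 * 3 + 1
Step 3: 223 mod 3 = 1
Step 4: The knot is 3-colorable: no

1


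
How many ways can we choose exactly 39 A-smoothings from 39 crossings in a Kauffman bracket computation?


We choose which 39 of 39 crossings get A-smoothings.
C(39, 39) = 39! / (39! * 0!)
= 1

1


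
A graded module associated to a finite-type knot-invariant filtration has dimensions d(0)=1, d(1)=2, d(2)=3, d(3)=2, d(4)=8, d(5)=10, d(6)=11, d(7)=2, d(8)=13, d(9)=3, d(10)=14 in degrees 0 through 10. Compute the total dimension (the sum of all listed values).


Total dimension = d(0) + d(1) + ... + d(10)
= 1 + 2 + 3 + 2 + 8 + 10 + 11 + 2 + 13 + 3 + 14
= 69

69


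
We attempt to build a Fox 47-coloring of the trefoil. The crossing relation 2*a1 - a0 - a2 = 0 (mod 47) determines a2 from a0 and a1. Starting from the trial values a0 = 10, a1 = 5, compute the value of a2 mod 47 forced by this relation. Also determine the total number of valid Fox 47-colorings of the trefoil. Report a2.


Step 1: Apply the given crossing relation 2*a1 - a0 - a2 = 0 (mod 47).
  a2 = 2*a1 - a0 mod 47
  a2 = 2*5 - 10 mod 47
  a2 = 10 - 10 mod 47
  a2 = 0 mod 47 = 0
Step 2: The trefoil has determinant 3.
  Number of Fox p-colorings (p prime) is p^2 if p = 3, else p.
  Since 47 does not divide 3, only trivial (constant) colorings exist.
  (So the trial a0 = 10, a1 = 5 with a0 != a1 does NOT extend to a valid coloring of the whole trefoil: the other two crossing relations require 3*(a1 - a0) = 0 (mod 47), which fails.)
  Total colorings = 47
Step 3: a2 = 0, total Fox 47-colorings = 47

0


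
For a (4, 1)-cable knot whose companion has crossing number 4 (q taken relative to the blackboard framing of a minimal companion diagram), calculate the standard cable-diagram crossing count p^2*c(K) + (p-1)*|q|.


Step 1: Each of the c(K) crossings of the companion diagram becomes p*p = p^2 crossings among the p parallel strands, and each of the |q| twists s_1 s_2 ... s_(p-1) adds (p-1) crossings.
  Crossings = p^2 * c(K) + (p-1)*|q|
Step 2: = 4^2 * 4 + (4-1)*1
Step 3: = 16*4 + 3*1
Step 4: = 64 + 3 = 67

67


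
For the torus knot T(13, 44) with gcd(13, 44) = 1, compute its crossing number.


For a torus knot T(p, q) with gcd(p,q)=1,
the crossing number is min(p*(q-1), q*(p-1)).
p*(q-1) = 13*43 = 559
q*(p-1) = 44*12 = 528
min(559, 528) = 528

528


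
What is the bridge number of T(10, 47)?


The bridge number of T(p,q) is min(p,q).
min(10, 47) = 10

10


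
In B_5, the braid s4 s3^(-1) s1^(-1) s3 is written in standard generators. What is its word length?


The word length counts the number of generators (including inverses).
Listing each generator: s4, s3^(-1), s1^(-1), s3
There are 4 generators in this braid word.

4


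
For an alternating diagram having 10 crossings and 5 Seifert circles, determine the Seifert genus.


For alternating knots, g = (c - s + 1)/2.
= (10 - 5 + 1)/2
= 6/2 = 3

3


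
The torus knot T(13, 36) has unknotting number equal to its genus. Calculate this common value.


For a torus knot T(p,q), both the unknotting number and genus equal (p-1)(q-1)/2.
= (13-1)(36-1)/2
= 12*35/2
= 420/2 = 210

210


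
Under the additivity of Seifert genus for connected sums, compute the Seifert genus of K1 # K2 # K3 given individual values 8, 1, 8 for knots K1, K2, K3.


The Seifert genus is additive under connected sum.
Seifert genus(K1 # K2 # K3) = (8) + (1) + (8)
= 17

17


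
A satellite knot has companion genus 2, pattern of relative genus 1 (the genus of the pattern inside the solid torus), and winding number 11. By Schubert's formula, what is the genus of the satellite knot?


Schubert: g(satellite) = g_rel(pattern) + |winding| * g(companion),
where g_rel(pattern) is the genus of the pattern relative to the solid torus.
= 1 + 11 * 2
= 1 + 22 = 23

23


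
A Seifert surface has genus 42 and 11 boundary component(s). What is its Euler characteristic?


chi = 2 - 2g - b
= 2 - 2*42 - 11
= 2 - 84 - 11 = -93

-93


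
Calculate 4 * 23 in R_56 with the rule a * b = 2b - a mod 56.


4 * 23 = 2*23 - 4 mod 56
= 46 - 4 mod 56
= 42 mod 56 = 42

42


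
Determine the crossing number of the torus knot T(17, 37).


For a torus knot T(p, q) with gcd(p,q)=1,
the crossing number is min(p*(q-1), q*(p-1)).
p*(q-1) = 17*36 = 612
q*(p-1) = 37*16 = 592
min(612, 592) = 592

592


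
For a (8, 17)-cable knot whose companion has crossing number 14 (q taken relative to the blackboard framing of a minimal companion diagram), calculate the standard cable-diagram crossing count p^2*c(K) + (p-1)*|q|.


Step 1: Each of the c(K) crossings of the companion diagram becomes p*p = p^2 crossings among the p parallel strands, and each of the |q| twists s_1 s_2 ... s_(p-1) adds (p-1) crossings.
  Crossings = p^2 * c(K) + (p-1)*|q|
Step 2: = 8^2 * 14 + (8-1)*17
Step 3: = 64*14 + 7*17
Step 4: = 896 + 119 = 1015

1015


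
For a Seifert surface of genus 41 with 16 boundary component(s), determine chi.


chi = 2 - 2g - b
= 2 - 2*41 - 16
= 2 - 82 - 16 = -96

-96


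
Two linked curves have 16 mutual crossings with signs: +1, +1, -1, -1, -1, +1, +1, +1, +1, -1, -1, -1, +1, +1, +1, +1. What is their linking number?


Step 1: Count positive crossings: 10
Step 2: Count negative crossings: 6
Step 3: Sum of signs = 10 - 6 = 4
Step 4: Linking number = sum/2 = 4/2 = 2

2


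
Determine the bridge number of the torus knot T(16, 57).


The bridge number of T(p,q) is min(p,q).
min(16, 57) = 16

16


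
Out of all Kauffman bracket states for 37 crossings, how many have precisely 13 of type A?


We choose which 13 of 37 crossings get A-smoothings.
C(37, 13) = 37! / (13! * 24!)
= 3562467300

3562467300


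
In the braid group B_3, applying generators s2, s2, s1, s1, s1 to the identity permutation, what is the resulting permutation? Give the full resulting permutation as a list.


Starting with identity [1, 2, 3].
Apply generators in sequence:
  After s2: [1, 3, 2]
  After s2: [1, 2, 3]
  After s1: [2, 1, 3]
  After s1: [1, 2, 3]
  After s1: [2, 1, 3]
Final permutation: [2, 1, 3]

[2, 1, 3]


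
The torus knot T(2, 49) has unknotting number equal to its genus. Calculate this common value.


For a torus knot T(p,q), both the unknotting number and genus equal (p-1)(q-1)/2.
= (2-1)(49-1)/2
= 1*48/2
= 48/2 = 24

24


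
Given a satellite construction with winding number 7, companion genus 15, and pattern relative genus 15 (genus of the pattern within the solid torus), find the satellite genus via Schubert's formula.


Schubert: g(satellite) = g_rel(pattern) + |winding| * g(companion),
where g_rel(pattern) is the genus of the pattern relative to the solid torus.
= 15 + 7 * 15
= 15 + 105 = 120

120


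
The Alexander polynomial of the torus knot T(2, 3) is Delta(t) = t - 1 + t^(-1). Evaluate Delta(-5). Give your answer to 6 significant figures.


Substituting t = -5 into Delta(t) = t - 1 + t^(-1):
Term values: (-5) + (-1) + (-0.2)
Sum = -6.2
Rounded to 6 significant figures: -6.2

-6.2


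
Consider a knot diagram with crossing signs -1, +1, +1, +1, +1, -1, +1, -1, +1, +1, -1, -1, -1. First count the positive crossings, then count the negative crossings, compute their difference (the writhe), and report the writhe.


Step 1: Count positive crossings (+1).
Positive crossings: 7
Step 2: Count negative crossings (-1).
Negative crossings: 6
Step 3: Writhe = (positive) - (negative)
w = 7 - 6 = 1
Step 4: |w| = 1, and w is positive

1


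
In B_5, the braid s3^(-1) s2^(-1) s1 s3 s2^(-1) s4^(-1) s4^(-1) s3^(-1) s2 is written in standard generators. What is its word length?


The word length counts the number of generators (including inverses).
Listing each generator: s3^(-1), s2^(-1), s1, s3, s2^(-1), s4^(-1), s4^(-1), s3^(-1), s2
There are 9 generators in this braid word.

9


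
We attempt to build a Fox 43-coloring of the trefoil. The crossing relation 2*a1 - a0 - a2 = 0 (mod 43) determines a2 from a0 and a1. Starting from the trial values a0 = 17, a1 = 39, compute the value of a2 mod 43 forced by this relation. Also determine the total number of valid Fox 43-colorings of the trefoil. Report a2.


Step 1: Apply the given crossing relation 2*a1 - a0 - a2 = 0 (mod 43).
  a2 = 2*a1 - a0 mod 43
  a2 = 2*39 - 17 mod 43
  a2 = 78 - 17 mod 43
  a2 = 61 mod 43 = 18
Step 2: The trefoil has determinant 3.
  Number of Fox p-colorings (p prime) is p^2 if p = 3, else p.
  Since 43 does not divide 3, only trivial (constant) colorings exist.
  (So the trial a0 = 17, a1 = 39 with a0 != a1 does NOT extend to a valid coloring of the whole trefoil: the other two crossing relations require 3*(a1 - a0) = 0 (mod 43), which fails.)
  Total colorings = 43
Step 3: a2 = 18, total Fox 43-colorings = 43

18


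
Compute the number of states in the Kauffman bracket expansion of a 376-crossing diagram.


Each crossing contributes 2 choices (A-smoothing or B-smoothing).
Total states = 2^376 = 153914086704665934422965000391185991426092731525255651046673021110334850669910978950836977558144201721900890587136

153914086704665934422965000391185991426092731525255651046673021110334850669910978950836977558144201721900890587136


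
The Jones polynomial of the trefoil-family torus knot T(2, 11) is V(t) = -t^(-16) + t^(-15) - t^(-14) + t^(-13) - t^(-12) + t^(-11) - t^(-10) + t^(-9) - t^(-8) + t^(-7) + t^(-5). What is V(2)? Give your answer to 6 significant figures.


Substituting t = 2 into V(t) = -t^(-16) + t^(-15) - t^(-14) + t^(-13) - t^(-12) + t^(-11) - t^(-10) + t^(-9) - t^(-8) + t^(-7) + t^(-5):
  (-)t^(-16) = -1.52588e-05
  (+)t^(-15) = 3.05176e-05
  (-)t^(-14) = -6.10352e-05
  (+)t^(-13) = 0.00012207
  (-)t^(-12) = -0.000244141
  (+)t^(-11) = 0.000488281
  (-)t^(-10) = -0.000976562
  (+)t^(-9) = 0.00195312
  (-)t^(-8) = -0.00390625
  (+)t^(-7) = 0.0078125
  (+)t^(-5) = 0.03125
Sum = (-1.52588e-05) + (3.05176e-05) + (-6.10352e-05) + (0.00012207) + (-0.000244141) + (0.000488281) + (-0.000976562) + (0.00195312) + (-0.00390625) + (0.0078125) + (0.03125)
= 0.03645324707
Rounded to 6 significant figures: 0.0364532

0.0364532


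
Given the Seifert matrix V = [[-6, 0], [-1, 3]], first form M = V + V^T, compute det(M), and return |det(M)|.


Step 1: Form V + V^T where V = [[-6, 0], [-1, 3]]
  V^T = [[-6, -1], [0, 3]]
  V + V^T = [[-12, -1], [-1, 6]]
Step 2: det(V + V^T) = (-12)*6 - (-1)*(-1)
  = -72 - 1 = -73
Step 3: Knot determinant = |det(V + V^T)| = |-73| = 73

73


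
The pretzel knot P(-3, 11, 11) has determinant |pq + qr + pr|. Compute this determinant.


Step 1: Compute pq + qr + pr.
pq = (-3)*11 = -33
qr = 11*11 = 121
pr = (-3)*11 = -33
pq + qr + pr = -33 + 121 + (-33) = 55
Step 2: Take absolute value.
det(P(-3,11,11)) = |55| = 55

55


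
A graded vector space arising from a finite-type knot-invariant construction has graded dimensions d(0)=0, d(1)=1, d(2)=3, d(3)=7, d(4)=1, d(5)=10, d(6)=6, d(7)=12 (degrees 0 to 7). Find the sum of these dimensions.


Total dimension = d(0) + d(1) + ... + d(7)
= 0 + 1 + 3 + 7 + 1 + 10 + 6 + 12
= 40

40


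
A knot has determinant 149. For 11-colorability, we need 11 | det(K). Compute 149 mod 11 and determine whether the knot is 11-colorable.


Step 1: A knot is p-colorable if and only if p divides its determinant.
Step 2: Compute 149 mod 11.
149 = 13 * 11 + 6
Step 3: 149 mod 11 = 6
Step 4: The knot is 11-colorable: no

6


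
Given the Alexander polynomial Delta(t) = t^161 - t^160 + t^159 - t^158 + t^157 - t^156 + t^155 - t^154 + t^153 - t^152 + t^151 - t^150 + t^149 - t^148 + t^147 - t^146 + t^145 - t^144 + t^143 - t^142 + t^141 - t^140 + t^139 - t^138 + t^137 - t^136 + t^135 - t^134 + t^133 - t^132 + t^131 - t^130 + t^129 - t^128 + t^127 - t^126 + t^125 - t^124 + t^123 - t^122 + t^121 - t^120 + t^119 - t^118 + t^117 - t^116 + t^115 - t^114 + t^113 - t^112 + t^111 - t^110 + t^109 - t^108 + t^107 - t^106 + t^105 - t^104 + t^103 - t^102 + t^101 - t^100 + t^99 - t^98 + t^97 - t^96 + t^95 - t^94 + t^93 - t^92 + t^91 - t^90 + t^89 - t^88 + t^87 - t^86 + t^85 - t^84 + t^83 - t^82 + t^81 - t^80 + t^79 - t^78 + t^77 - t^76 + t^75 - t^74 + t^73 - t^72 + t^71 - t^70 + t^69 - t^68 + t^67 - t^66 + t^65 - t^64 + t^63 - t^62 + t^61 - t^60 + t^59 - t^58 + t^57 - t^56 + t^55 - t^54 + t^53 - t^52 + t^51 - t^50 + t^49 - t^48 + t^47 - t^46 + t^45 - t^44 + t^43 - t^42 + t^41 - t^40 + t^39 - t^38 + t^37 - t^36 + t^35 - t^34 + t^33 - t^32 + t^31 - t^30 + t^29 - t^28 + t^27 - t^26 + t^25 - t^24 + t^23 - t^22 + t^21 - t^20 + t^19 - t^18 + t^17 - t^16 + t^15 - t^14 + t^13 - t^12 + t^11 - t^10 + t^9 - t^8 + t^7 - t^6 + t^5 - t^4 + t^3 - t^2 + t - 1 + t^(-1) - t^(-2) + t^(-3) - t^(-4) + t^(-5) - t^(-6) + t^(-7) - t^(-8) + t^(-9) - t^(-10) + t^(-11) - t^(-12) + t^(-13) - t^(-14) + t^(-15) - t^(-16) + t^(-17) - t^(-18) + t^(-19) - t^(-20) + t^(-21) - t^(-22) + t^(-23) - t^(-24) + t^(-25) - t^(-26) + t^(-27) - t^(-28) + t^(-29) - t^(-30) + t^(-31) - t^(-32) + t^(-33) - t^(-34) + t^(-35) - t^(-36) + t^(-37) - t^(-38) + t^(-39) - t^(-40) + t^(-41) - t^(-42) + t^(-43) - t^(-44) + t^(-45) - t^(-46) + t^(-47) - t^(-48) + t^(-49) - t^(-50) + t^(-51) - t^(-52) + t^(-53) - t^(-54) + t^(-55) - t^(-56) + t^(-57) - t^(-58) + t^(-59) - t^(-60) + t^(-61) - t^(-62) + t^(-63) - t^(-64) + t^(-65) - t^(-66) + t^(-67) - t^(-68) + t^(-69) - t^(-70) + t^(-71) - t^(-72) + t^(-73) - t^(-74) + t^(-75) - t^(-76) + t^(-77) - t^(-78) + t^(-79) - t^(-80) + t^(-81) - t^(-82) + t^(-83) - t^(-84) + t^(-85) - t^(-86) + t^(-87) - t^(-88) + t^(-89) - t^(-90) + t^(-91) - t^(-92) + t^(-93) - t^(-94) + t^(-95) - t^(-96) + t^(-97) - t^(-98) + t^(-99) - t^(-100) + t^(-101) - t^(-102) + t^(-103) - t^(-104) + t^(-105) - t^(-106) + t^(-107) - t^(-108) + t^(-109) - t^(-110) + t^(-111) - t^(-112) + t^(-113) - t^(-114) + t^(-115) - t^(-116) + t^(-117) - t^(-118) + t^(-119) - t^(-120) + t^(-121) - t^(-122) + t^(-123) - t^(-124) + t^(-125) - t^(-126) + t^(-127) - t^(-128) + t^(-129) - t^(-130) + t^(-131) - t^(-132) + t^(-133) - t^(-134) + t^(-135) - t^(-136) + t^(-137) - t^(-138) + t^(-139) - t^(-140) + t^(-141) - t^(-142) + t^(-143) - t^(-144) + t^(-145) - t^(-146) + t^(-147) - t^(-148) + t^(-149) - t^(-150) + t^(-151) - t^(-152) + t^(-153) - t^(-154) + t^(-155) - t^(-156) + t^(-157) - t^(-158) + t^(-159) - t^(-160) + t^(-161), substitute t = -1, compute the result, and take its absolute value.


Step 1: The polynomial has 323 terms with alternating signs, exponents from 161 down to -161.
Step 2: Substitute t = -1. The i-th term has coefficient (-1)^i and exponent (m-i),
  so its value is (-1)^i * (-1)^(m-i) = (-1)^m = -1 for every i.
Step 3: All 323 terms equal -1, so Delta(-1) = 323 * (-1) = -323
Step 4: |Delta(-1)| = 323

323


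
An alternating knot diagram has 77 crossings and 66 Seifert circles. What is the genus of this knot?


For alternating knots, g = (c - s + 1)/2.
= (77 - 66 + 1)/2
= 12/2 = 6

6


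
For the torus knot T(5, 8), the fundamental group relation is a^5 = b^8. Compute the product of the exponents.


The relation is a^5 = b^8.
Product of exponents = 5 * 8
= 40

40


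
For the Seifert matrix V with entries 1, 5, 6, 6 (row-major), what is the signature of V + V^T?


Step 1: V + V^T = [[2, 11], [11, 12]]
Step 2: trace = 14, det = -97
Step 3: Discriminant = 14^2 - 4*(-97) = 584
Step 4: Eigenvalues: 19.083, -5.08305
Step 5: Signature = (# positive eigenvalues) - (# negative eigenvalues) = 0

0


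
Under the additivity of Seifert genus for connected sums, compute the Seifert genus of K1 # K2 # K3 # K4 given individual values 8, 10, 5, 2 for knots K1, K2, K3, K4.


The Seifert genus is additive under connected sum.
Seifert genus(K1 # K2 # K3 # K4) = (8) + (10) + (5) + (2)
= 25

25


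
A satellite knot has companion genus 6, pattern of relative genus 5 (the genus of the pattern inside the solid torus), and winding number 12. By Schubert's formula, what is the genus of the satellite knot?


Schubert: g(satellite) = g_rel(pattern) + |winding| * g(companion),
where g_rel(pattern) is the genus of the pattern relative to the solid torus.
= 5 + 12 * 6
= 5 + 72 = 77

77


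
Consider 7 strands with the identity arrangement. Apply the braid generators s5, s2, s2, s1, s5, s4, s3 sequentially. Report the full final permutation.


Starting with identity [1, 2, 3, 4, 5, 6, 7].
Apply generators in sequence:
  After s5: [1, 2, 3, 4, 6, 5, 7]
  After s2: [1, 3, 2, 4, 6, 5, 7]
  After s2: [1, 2, 3, 4, 6, 5, 7]
  After s1: [2, 1, 3, 4, 6, 5, 7]
  After s5: [2, 1, 3, 4, 5, 6, 7]
  After s4: [2, 1, 3, 5, 4, 6, 7]
  After s3: [2, 1, 5, 3, 4, 6, 7]
Final permutation: [2, 1, 5, 3, 4, 6, 7]

[2, 1, 5, 3, 4, 6, 7]


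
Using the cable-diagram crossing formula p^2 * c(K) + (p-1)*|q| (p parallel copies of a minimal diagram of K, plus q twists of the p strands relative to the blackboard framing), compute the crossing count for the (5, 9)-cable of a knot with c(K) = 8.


Step 1: Each of the c(K) crossings of the companion diagram becomes p*p = p^2 crossings among the p parallel strands, and each of the |q| twists s_1 s_2 ... s_(p-1) adds (p-1) crossings.
  Crossings = p^2 * c(K) + (p-1)*|q|
Step 2: = 5^2 * 8 + (5-1)*9
Step 3: = 25*8 + 4*9
Step 4: = 200 + 36 = 236

236


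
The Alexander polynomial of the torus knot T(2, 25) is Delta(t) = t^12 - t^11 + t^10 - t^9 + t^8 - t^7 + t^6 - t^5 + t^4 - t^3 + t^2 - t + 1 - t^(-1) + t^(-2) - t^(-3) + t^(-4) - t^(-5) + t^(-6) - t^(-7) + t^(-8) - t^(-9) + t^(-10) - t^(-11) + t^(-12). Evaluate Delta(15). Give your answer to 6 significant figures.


Substituting t = 15 into Delta(t) = t^12 - t^11 + t^10 - t^9 + t^8 - t^7 + t^6 - t^5 + t^4 - t^3 + t^2 - t + 1 - t^(-1) + t^(-2) - t^(-3) + t^(-4) - t^(-5) + t^(-6) - t^(-7) + t^(-8) - t^(-9) + t^(-10) - t^(-11) + t^(-12):
Term values: (129746337890625) + (-8649755859375) + (576650390625) + (-38443359375) + (2562890625) + (-170859375) + (11390625) + (-759375) + (50625) + (-3375) + (225) + (-15) + (1) + (-0.0666667) + (0.00444444) + (-0.000296296) + (1.97531e-05) + (-1.31687e-06) + (8.77915e-08) + (-5.85277e-09) + (3.90184e-10) + (-2.60123e-11) + (1.73415e-12) + (-1.1561e-13) + (7.70735e-15)
Sum = 1.216371918e+14
Rounded to 6 significant figures: 1.21637e+14

1.21637e+14


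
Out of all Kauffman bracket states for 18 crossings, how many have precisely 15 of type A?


We choose which 15 of 18 crossings get A-smoothings.
C(18, 15) = 18! / (15! * 3!)
= 816

816


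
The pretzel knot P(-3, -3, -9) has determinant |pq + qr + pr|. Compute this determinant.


Step 1: Compute pq + qr + pr.
pq = (-3)*(-3) = 9
qr = (-3)*(-9) = 27
pr = (-3)*(-9) = 27
pq + qr + pr = 9 + 27 + 27 = 63
Step 2: Take absolute value.
det(P(-3,-3,-9)) = |63| = 63

63


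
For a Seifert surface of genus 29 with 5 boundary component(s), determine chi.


chi = 2 - 2g - b
= 2 - 2*29 - 5
= 2 - 58 - 5 = -61

-61


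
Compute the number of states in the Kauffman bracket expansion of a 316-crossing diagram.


Each crossing contributes 2 choices (A-smoothing or B-smoothing).
Total states = 2^316 = 133499189745056880149688856635597007162669032647290798121690100488888732861290034376435130433536

133499189745056880149688856635597007162669032647290798121690100488888732861290034376435130433536


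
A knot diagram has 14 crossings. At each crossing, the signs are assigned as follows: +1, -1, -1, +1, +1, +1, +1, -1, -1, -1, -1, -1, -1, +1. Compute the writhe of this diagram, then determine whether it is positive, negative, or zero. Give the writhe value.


Step 1: Count positive crossings (+1).
Positive crossings: 6
Step 2: Count negative crossings (-1).
Negative crossings: 8
Step 3: Writhe = (positive) - (negative)
w = 6 - 8 = -2
Step 4: |w| = 2, and w is negative

-2


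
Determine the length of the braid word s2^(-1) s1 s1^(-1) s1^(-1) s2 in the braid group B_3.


The word length counts the number of generators (including inverses).
Listing each generator: s2^(-1), s1, s1^(-1), s1^(-1), s2
There are 5 generators in this braid word.

5


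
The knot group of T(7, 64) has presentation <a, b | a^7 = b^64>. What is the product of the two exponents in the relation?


The relation is a^7 = b^64.
Product of exponents = 7 * 64
= 448

448
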